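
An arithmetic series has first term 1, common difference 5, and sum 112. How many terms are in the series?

Using S = n/2 × [2a + (n-1)d]
112 = n/2 × [2(1) + (n-1)(5)]
112 = n/2 × [2 + 5n - 5]
224 = n × [-3 + 5n]
5n² + (-3)n - 224 = 0
Discriminant: Δ = (-3)² - 4(5)(-224) = 9 + 4480 = 4489
√Δ = 67
n = [-(-3) + √Δ] / (2·5) = (3 + 67) / 10 = 70 / 10 = 7
(The negative root is discarded since n must be a positive integer.)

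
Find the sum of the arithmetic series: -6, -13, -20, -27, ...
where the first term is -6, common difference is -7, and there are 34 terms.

Sₙ = n/2 × (first + last)
Last term = a + (n-1)d = -6 + (34-1)×(-7) = -237
S_34 = 34/2 × (-6 + (-237))
S_34 = 34/2 × (-243) = -4131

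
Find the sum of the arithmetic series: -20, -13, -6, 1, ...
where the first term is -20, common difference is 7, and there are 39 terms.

Sₙ = n/2 × (first + last)
Last term = a + (n-1)d = -20 + (39-1)×7 = 246
S_39 = 39/2 × (-20 + 246)
S_39 = 39/2 × 226 = 4407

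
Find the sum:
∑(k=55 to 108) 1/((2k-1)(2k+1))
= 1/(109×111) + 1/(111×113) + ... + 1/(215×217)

Partial fractions: 1/((2k-1)(2k+1)) = (1/2)[1/(2k-1) - 1/(2k+1)]
The series telescopes:
= (1/2)[1/109 - 1/217]
= 54/23653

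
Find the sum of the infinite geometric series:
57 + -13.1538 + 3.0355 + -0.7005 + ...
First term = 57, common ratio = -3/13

For |r| < 1, S = a / (1 - r)
S = 57 / (1 - (-3/13))
S = 57 / (16/13)
S = 741/16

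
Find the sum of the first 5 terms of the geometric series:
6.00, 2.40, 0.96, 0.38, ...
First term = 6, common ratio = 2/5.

Sₙ = a(1 - rⁿ) / (1 - r)
S_5 = 6(1 - (2/5)^5) / (1 - (2/5))
S_5 = 6(1 - (32/3125)) / (3/5)
S_5 = 6186/625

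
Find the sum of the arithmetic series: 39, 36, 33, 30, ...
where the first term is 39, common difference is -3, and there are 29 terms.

Sₙ = n/2 × (first + last)
Last term = a + (n-1)d = 39 + (29-1)×(-3) = -45
S_29 = 29/2 × (39 + (-45))
S_29 = 29/2 × (-6) = -87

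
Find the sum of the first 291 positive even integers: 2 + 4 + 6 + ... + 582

Sum of first n even numbers = n(n+1)
= 291×292
= 84972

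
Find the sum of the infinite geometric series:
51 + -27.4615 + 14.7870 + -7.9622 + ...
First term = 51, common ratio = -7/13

For |r| < 1, S = a / (1 - r)
S = 51 / (1 - (-7/13))
S = 51 / (20/13)
S = 663/20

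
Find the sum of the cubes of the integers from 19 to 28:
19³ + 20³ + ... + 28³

Use ∑_{k=1}^{n} k³ = [n(n+1)/2]², then subtract the first 18 terms.
∑_{k=1}^{28} k³ = [28×29/2]² = 406² = 164836
∑_{k=1}^{18} k³ = [18×19/2]² = 171² = 29241
∑_{k=19}^{28} k³ = 164836 - 29241 = 135595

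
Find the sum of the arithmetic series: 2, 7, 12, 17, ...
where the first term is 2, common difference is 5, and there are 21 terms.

Sₙ = n/2 × (first + last)
Last term = a + (n-1)d = 2 + (21-1)×5 = 102
S_21 = 21/2 × (2 + 102)
S_21 = 21/2 × 104 = 1092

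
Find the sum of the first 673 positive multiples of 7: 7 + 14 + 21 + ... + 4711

Factor out 7: = 7(1 + 2 + ... + 673) = 7 × n(n+1)/2
= 7 × 673×674/2
= 7 × 226801
= 1587607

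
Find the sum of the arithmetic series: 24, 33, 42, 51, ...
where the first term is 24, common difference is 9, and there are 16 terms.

Sₙ = n/2 × (first + last)
Last term = a + (n-1)d = 24 + (16-1)×9 = 159
S_16 = 16/2 × (24 + 159)
S_16 = 16/2 × 183 = 1464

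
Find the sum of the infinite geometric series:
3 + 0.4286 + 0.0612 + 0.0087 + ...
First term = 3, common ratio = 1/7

For |r| < 1, S = a / (1 - r)
S = 3 / (1 - (1/7))
S = 3 / (6/7)
S = 7/2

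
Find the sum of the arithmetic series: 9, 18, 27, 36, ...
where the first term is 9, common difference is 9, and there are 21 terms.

Sₙ = n/2 × (first + last)
Last term = a + (n-1)d = 9 + (21-1)×9 = 189
S_21 = 21/2 × (9 + 189)
S_21 = 21/2 × 198 = 2079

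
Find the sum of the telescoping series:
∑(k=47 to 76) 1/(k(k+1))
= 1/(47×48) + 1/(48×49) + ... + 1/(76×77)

Partial fractions: 1/(k(k+1)) = 1/k - 1/(k+1)
The series telescopes:
= (1/47 - 1/48) + (1/48 - 1/49) + ... + (1/76 - 1/77)
= 1/47 - 1/77
= 30/3619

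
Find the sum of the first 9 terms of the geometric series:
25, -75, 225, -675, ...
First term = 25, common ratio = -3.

Sₙ = a(1 - rⁿ) / (1 - r)
S_9 = 25(1 - (-3)^9) / (1 - (-3))
S_9 = 25(1 - (-19683)) / (4)
S_9 = 123025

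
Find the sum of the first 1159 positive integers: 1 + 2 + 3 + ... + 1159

Formula: ∑k = n(n+1)/2
= 1159×1160/2
= 1344440/2
= 672220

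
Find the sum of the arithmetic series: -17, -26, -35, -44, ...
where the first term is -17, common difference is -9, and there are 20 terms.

Sₙ = n/2 × (first + last)
Last term = a + (n-1)d = -17 + (20-1)×(-9) = -188
S_20 = 20/2 × (-17 + (-188))
S_20 = 20/2 × (-205) = -2050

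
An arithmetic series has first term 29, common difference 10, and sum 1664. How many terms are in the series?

Using S = n/2 × [2a + (n-1)d]
1664 = n/2 × [2(29) + (n-1)(10)]
1664 = n/2 × [58 + 10n - 10]
3328 = n × [48 + 10n]
10n² + (48)n - 3328 = 0
Discriminant: Δ = (48)² - 4(10)(-3328) = 2304 + 133120 = 135424
√Δ = 368
n = [-(48) + √Δ] / (2·10) = (-48 + 368) / 20 = 320 / 20 = 16
(The negative root is discarded since n must be a positive integer.)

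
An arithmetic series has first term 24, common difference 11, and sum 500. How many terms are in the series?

Using S = n/2 × [2a + (n-1)d]
500 = n/2 × [2(24) + (n-1)(11)]
500 = n/2 × [48 + 11n - 11]
1000 = n × [37 + 11n]
11n² + (37)n - 1000 = 0
Discriminant: Δ = (37)² - 4(11)(-1000) = 1369 + 44000 = 45369
√Δ = 213
n = [-(37) + √Δ] / (2·11) = (-37 + 213) / 22 = 176 / 22 = 8
(The negative root is discarded since n must be a positive integer.)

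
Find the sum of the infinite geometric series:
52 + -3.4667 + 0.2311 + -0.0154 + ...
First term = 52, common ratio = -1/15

For |r| < 1, S = a / (1 - r)
S = 52 / (1 - (-1/15))
S = 52 / (16/15)
S = 195/4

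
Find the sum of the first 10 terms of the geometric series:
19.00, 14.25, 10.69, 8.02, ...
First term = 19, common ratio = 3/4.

Sₙ = a(1 - rⁿ) / (1 - r)
S_10 = 19(1 - (3/4)^10) / (1 - (3/4))
S_10 = 19(1 - (59049/1048576)) / (1/4)
S_10 = 18801013/262144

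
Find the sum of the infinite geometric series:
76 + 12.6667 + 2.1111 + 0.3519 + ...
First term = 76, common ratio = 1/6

For |r| < 1, S = a / (1 - r)
S = 76 / (1 - (1/6))
S = 76 / (5/6)
S = 456/5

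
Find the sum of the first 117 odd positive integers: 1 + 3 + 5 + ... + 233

Sum of first n odd numbers = n²
= 117²
= 13689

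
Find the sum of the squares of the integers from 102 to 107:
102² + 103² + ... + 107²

Use ∑_{k=1}^{n} k² = n(n+1)(2n+1)/6, then subtract the first 101 terms.
∑_{k=1}^{107} k² = 107×108×215/6 = 414090
∑_{k=1}^{101} k² = 101×102×203/6 = 348551
∑_{k=102}^{107} k² = 414090 - 348551 = 65539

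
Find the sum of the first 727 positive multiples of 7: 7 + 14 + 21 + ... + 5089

Factor out 7: = 7(1 + 2 + ... + 727) = 7 × n(n+1)/2
= 7 × 727×728/2
= 7 × 264628
= 1852396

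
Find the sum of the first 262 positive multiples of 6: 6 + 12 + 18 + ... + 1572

Factor out 6: = 6(1 + 2 + ... + 262) = 6 × n(n+1)/2
= 6 × 262×263/2
= 6 × 34453
= 206718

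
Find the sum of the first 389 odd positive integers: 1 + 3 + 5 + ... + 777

Sum of first n odd numbers = n²
= 389²
= 151321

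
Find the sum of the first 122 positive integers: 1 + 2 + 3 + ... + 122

Formula: ∑k = n(n+1)/2
= 122×123/2
= 15006/2
= 7503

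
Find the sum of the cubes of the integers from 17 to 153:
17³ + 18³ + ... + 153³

Use ∑_{k=1}^{n} k³ = [n(n+1)/2]², then subtract the first 16 terms.
∑_{k=1}^{153} k³ = [153×154/2]² = 11781² = 138791961
∑_{k=1}^{16} k³ = [16×17/2]² = 136² = 18496
∑_{k=17}^{153} k³ = 138791961 - 18496 = 138773465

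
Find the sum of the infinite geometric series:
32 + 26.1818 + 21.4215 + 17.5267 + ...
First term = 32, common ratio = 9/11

For |r| < 1, S = a / (1 - r)
S = 32 / (1 - (9/11))
S = 32 / (2/11)
S = 176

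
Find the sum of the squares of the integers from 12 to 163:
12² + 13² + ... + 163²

Use ∑_{k=1}^{n} k² = n(n+1)(2n+1)/6, then subtract the first 11 terms.
∑_{k=1}^{163} k² = 163×164×327/6 = 1456894
∑_{k=1}^{11} k² = 11×12×23/6 = 506
∑_{k=12}^{163} k² = 1456894 - 506 = 1456388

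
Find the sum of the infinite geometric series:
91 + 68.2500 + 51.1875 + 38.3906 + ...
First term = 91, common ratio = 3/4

For |r| < 1, S = a / (1 - r)
S = 91 / (1 - (3/4))
S = 91 / (1/4)
S = 364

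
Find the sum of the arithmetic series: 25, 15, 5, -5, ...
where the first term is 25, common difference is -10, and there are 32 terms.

Sₙ = n/2 × (first + last)
Last term = a + (n-1)d = 25 + (32-1)×(-10) = -285
S_32 = 32/2 × (25 + (-285))
S_32 = 32/2 × (-260) = -4160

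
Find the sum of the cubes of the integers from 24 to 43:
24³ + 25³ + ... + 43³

Use ∑_{k=1}^{n} k³ = [n(n+1)/2]², then subtract the first 23 terms.
∑_{k=1}^{43} k³ = [43×44/2]² = 946² = 894916
∑_{k=1}^{23} k³ = [23×24/2]² = 276² = 76176
∑_{k=24}^{43} k³ = 894916 - 76176 = 818740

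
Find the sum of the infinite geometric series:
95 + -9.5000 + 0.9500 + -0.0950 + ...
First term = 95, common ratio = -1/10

For |r| < 1, S = a / (1 - r)
S = 95 / (1 - (-1/10))
S = 95 / (11/10)
S = 950/11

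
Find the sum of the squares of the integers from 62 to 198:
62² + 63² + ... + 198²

Use ∑_{k=1}^{n} k² = n(n+1)(2n+1)/6, then subtract the first 61 terms.
∑_{k=1}^{198} k² = 198×199×397/6 = 2607099
∑_{k=1}^{61} k² = 61×62×123/6 = 77531
∑_{k=62}^{198} k² = 2607099 - 77531 = 2529568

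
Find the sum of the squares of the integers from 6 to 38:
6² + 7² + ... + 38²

Use ∑_{k=1}^{n} k² = n(n+1)(2n+1)/6, then subtract the first 5 terms.
∑_{k=1}^{38} k² = 38×39×77/6 = 19019
∑_{k=1}^{5} k² = 5×6×11/6 = 55
∑_{k=6}^{38} k² = 19019 - 55 = 18964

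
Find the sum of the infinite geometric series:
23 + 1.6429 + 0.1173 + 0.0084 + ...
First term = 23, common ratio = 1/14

For |r| < 1, S = a / (1 - r)
S = 23 / (1 - (1/14))
S = 23 / (13/14)
S = 322/13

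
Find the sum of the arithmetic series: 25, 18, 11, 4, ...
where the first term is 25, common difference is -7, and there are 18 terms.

Sₙ = n/2 × (first + last)
Last term = a + (n-1)d = 25 + (18-1)×(-7) = -94
S_18 = 18/2 × (25 + (-94))
S_18 = 18/2 × (-69) = -621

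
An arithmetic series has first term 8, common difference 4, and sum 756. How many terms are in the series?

Using S = n/2 × [2a + (n-1)d]
756 = n/2 × [2(8) + (n-1)(4)]
756 = n/2 × [16 + 4n - 4]
1512 = n × [12 + 4n]
4n² + (12)n - 1512 = 0
Discriminant: Δ = (12)² - 4(4)(-1512) = 144 + 24192 = 24336
√Δ = 156
n = [-(12) + √Δ] / (2·4) = (-12 + 156) / 8 = 144 / 8 = 18
(The negative root is discarded since n must be a positive integer.)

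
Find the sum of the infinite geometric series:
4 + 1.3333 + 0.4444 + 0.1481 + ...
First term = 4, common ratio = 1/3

For |r| < 1, S = a / (1 - r)
S = 4 / (1 - (1/3))
S = 4 / (2/3)
S = 6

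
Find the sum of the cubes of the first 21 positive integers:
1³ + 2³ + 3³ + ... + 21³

Formula: ∑k³ = [n(n+1)/2]²
= [21×22/2]²
= 231²
= 53361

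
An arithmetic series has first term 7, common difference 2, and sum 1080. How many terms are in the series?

Using S = n/2 × [2a + (n-1)d]
1080 = n/2 × [2(7) + (n-1)(2)]
1080 = n/2 × [14 + 2n - 2]
2160 = n × [12 + 2n]
2n² + (12)n - 2160 = 0
Discriminant: Δ = (12)² - 4(2)(-2160) = 144 + 17280 = 17424
√Δ = 132
n = [-(12) + √Δ] / (2·2) = (-12 + 132) / 4 = 120 / 4 = 30
(The negative root is discarded since n must be a positive integer.)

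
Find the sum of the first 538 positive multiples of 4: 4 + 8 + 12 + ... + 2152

Factor out 4: = 4(1 + 2 + ... + 538) = 4 × n(n+1)/2
= 4 × 538×539/2
= 4 × 144991
= 579964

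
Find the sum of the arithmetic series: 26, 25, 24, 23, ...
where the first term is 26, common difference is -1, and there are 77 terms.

Sₙ = n/2 × (first + last)
Last term = a + (n-1)d = 26 + (77-1)×(-1) = -50
S_77 = 77/2 × (26 + (-50))
S_77 = 77/2 × (-24) = -924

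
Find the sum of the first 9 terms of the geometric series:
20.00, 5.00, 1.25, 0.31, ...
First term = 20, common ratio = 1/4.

Sₙ = a(1 - rⁿ) / (1 - r)
S_9 = 20(1 - (1/4)^9) / (1 - (1/4))
S_9 = 20(1 - (1/262144)) / (3/4)
S_9 = 436905/16384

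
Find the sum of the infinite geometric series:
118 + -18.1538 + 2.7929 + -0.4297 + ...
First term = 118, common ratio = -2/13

For |r| < 1, S = a / (1 - r)
S = 118 / (1 - (-2/13))
S = 118 / (15/13)
S = 1534/15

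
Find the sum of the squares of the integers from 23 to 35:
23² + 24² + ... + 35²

Use ∑_{k=1}^{n} k² = n(n+1)(2n+1)/6, then subtract the first 22 terms.
∑_{k=1}^{35} k² = 35×36×71/6 = 14910
∑_{k=1}^{22} k² = 22×23×45/6 = 3795
∑_{k=23}^{35} k² = 14910 - 3795 = 11115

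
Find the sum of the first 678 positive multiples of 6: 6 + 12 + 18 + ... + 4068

Factor out 6: = 6(1 + 2 + ... + 678) = 6 × n(n+1)/2
= 6 × 678×679/2
= 6 × 230181
= 1381086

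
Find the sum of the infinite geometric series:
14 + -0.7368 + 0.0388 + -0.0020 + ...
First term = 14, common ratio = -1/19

For |r| < 1, S = a / (1 - r)
S = 14 / (1 - (-1/19))
S = 14 / (20/19)
S = 133/10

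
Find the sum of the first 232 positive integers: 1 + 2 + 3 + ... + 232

Formula: ∑k = n(n+1)/2
= 232×233/2
= 54056/2
= 27028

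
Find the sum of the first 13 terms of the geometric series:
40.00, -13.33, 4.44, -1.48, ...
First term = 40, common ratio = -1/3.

Sₙ = a(1 - rⁿ) / (1 - r)
S_13 = 40(1 - (-1/3)^13) / (1 - (-1/3))
S_13 = 40(1 - (-1/1594323)) / (4/3)
S_13 = 15943240/531441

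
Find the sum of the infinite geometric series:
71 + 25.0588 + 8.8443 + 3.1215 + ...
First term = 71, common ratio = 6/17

For |r| < 1, S = a / (1 - r)
S = 71 / (1 - (6/17))
S = 71 / (11/17)
S = 1207/11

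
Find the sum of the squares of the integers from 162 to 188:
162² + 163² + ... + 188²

Use ∑_{k=1}^{n} k² = n(n+1)(2n+1)/6, then subtract the first 161 terms.
∑_{k=1}^{188} k² = 188×189×377/6 = 2232594
∑_{k=1}^{161} k² = 161×162×323/6 = 1404081
∑_{k=162}^{188} k² = 2232594 - 1404081 = 828513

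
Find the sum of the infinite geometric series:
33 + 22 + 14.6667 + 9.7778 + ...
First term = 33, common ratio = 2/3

For |r| < 1, S = a / (1 - r)
S = 33 / (1 - (2/3))
S = 33 / (1/3)
S = 99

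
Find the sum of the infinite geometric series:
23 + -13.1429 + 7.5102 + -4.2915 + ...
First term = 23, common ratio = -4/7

For |r| < 1, S = a / (1 - r)
S = 23 / (1 - (-4/7))
S = 23 / (11/7)
S = 161/11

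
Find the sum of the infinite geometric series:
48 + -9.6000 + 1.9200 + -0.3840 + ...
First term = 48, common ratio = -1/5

For |r| < 1, S = a / (1 - r)
S = 48 / (1 - (-1/5))
S = 48 / (6/5)
S = 40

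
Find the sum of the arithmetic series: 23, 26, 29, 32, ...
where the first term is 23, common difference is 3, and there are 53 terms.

Sₙ = n/2 × (first + last)
Last term = a + (n-1)d = 23 + (53-1)×3 = 179
S_53 = 53/2 × (23 + 179)
S_53 = 53/2 × 202 = 5353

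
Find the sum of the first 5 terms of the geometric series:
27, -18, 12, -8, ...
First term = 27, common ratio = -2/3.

Sₙ = a(1 - rⁿ) / (1 - r)
S_5 = 27(1 - (-2/3)^5) / (1 - (-2/3))
S_5 = 27(1 - (-32/243)) / (5/3)
S_5 = 55/3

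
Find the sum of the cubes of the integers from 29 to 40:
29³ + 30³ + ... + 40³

Use ∑_{k=1}^{n} k³ = [n(n+1)/2]², then subtract the first 28 terms.
∑_{k=1}^{40} k³ = [40×41/2]² = 820² = 672400
∑_{k=1}^{28} k³ = [28×29/2]² = 406² = 164836
∑_{k=29}^{40} k³ = 672400 - 164836 = 507564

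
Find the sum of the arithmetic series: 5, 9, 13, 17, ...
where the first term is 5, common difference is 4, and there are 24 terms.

Sₙ = n/2 × (first + last)
Last term = a + (n-1)d = 5 + (24-1)×4 = 97
S_24 = 24/2 × (5 + 97)
S_24 = 24/2 × 102 = 1224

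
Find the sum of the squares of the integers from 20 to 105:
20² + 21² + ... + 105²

Use ∑_{k=1}^{n} k² = n(n+1)(2n+1)/6, then subtract the first 19 terms.
∑_{k=1}^{105} k² = 105×106×211/6 = 391405
∑_{k=1}^{19} k² = 19×20×39/6 = 2470
∑_{k=20}^{105} k² = 391405 - 2470 = 388935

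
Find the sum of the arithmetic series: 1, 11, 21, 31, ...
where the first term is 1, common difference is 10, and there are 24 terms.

Sₙ = n/2 × (first + last)
Last term = a + (n-1)d = 1 + (24-1)×10 = 231
S_24 = 24/2 × (1 + 231)
S_24 = 24/2 × 232 = 2784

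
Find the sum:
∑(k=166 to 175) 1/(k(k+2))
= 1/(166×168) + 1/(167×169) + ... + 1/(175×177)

Partial fractions: 1/(k(k+2)) = (1/2)[1/k - 1/(k+2)]
Telescoping leaves the first two and last two terms:
= (1/2)[1/166 + 1/167 - 1/176 - 1/177]
= 293875/863595744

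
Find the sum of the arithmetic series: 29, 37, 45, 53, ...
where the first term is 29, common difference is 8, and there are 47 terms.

Sₙ = n/2 × (first + last)
Last term = a + (n-1)d = 29 + (47-1)×8 = 397
S_47 = 47/2 × (29 + 397)
S_47 = 47/2 × 426 = 10011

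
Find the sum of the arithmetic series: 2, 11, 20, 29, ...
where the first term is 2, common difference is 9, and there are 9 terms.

Sₙ = n/2 × (first + last)
Last term = a + (n-1)d = 2 + (9-1)×9 = 74
S_9 = 9/2 × (2 + 74)
S_9 = 9/2 × 76 = 342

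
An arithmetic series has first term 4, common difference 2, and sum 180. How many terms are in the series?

Using S = n/2 × [2a + (n-1)d]
180 = n/2 × [2(4) + (n-1)(2)]
180 = n/2 × [8 + 2n - 2]
360 = n × [6 + 2n]
2n² + (6)n - 360 = 0
Discriminant: Δ = (6)² - 4(2)(-360) = 36 + 2880 = 2916
√Δ = 54
n = [-(6) + √Δ] / (2·2) = (-6 + 54) / 4 = 48 / 4 = 12
(The negative root is discarded since n must be a positive integer.)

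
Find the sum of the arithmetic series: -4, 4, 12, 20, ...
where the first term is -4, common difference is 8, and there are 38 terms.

Sₙ = n/2 × (first + last)
Last term = a + (n-1)d = -4 + (38-1)×8 = 292
S_38 = 38/2 × (-4 + 292)
S_38 = 38/2 × 288 = 5472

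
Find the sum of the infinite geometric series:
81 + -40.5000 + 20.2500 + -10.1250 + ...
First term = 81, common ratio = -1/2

For |r| < 1, S = a / (1 - r)
S = 81 / (1 - (-1/2))
S = 81 / (3/2)
S = 54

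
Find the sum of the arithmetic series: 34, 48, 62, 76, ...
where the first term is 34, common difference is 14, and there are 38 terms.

Sₙ = n/2 × (first + last)
Last term = a + (n-1)d = 34 + (38-1)×14 = 552
S_38 = 38/2 × (34 + 552)
S_38 = 38/2 × 586 = 11134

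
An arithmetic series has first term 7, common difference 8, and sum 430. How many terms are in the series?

Using S = n/2 × [2a + (n-1)d]
430 = n/2 × [2(7) + (n-1)(8)]
430 = n/2 × [14 + 8n - 8]
860 = n × [6 + 8n]
8n² + (6)n - 860 = 0
Discriminant: Δ = (6)² - 4(8)(-860) = 36 + 27520 = 27556
√Δ = 166
n = [-(6) + √Δ] / (2·8) = (-6 + 166) / 16 = 160 / 16 = 10
(The negative root is discarded since n must be a positive integer.)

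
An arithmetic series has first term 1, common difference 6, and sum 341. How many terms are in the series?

Using S = n/2 × [2a + (n-1)d]
341 = n/2 × [2(1) + (n-1)(6)]
341 = n/2 × [2 + 6n - 6]
682 = n × [-4 + 6n]
6n² + (-4)n - 682 = 0
Discriminant: Δ = (-4)² - 4(6)(-682) = 16 + 16368 = 16384
√Δ = 128
n = [-(-4) + √Δ] / (2·6) = (4 + 128) / 12 = 132 / 12 = 11
(The negative root is discarded since n must be a positive integer.)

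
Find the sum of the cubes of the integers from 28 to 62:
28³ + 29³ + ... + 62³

Use ∑_{k=1}^{n} k³ = [n(n+1)/2]², then subtract the first 27 terms.
∑_{k=1}^{62} k³ = [62×63/2]² = 1953² = 3814209
∑_{k=1}^{27} k³ = [27×28/2]² = 378² = 142884
∑_{k=28}^{62} k³ = 3814209 - 142884 = 3671325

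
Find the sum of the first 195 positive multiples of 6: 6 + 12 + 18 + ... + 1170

Factor out 6: = 6(1 + 2 + ... + 195) = 6 × n(n+1)/2
= 6 × 195×196/2
= 6 × 19110
= 114660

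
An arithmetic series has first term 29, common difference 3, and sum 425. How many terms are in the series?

Using S = n/2 × [2a + (n-1)d]
425 = n/2 × [2(29) + (n-1)(3)]
425 = n/2 × [58 + 3n - 3]
850 = n × [55 + 3n]
3n² + (55)n - 850 = 0
Discriminant: Δ = (55)² - 4(3)(-850) = 3025 + 10200 = 13225
√Δ = 115
n = [-(55) + √Δ] / (2·3) = (-55 + 115) / 6 = 60 / 6 = 10
(The negative root is discarded since n must be a positive integer.)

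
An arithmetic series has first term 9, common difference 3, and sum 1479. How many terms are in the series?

Using S = n/2 × [2a + (n-1)d]
1479 = n/2 × [2(9) + (n-1)(3)]
1479 = n/2 × [18 + 3n - 3]
2958 = n × [15 + 3n]
3n² + (15)n - 2958 = 0
Discriminant: Δ = (15)² - 4(3)(-2958) = 225 + 35496 = 35721
√Δ = 189
n = [-(15) + √Δ] / (2·3) = (-15 + 189) / 6 = 174 / 6 = 29
(The negative root is discarded since n must be a positive integer.)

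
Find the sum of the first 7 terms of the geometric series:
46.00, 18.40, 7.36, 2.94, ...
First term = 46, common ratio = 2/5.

Sₙ = a(1 - rⁿ) / (1 - r)
S_7 = 46(1 - (2/5)^7) / (1 - (2/5))
S_7 = 46(1 - (128/78125)) / (3/5)
S_7 = 1195954/15625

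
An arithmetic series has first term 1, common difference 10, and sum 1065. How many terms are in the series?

Using S = n/2 × [2a + (n-1)d]
1065 = n/2 × [2(1) + (n-1)(10)]
1065 = n/2 × [2 + 10n - 10]
2130 = n × [-8 + 10n]
10n² + (-8)n - 2130 = 0
Discriminant: Δ = (-8)² - 4(10)(-2130) = 64 + 85200 = 85264
√Δ = 292
n = [-(-8) + √Δ] / (2·10) = (8 + 292) / 20 = 300 / 20 = 15
(The negative root is discarded since n must be a positive integer.)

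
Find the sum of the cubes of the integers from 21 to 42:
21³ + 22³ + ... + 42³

Use ∑_{k=1}^{n} k³ = [n(n+1)/2]², then subtract the first 20 terms.
∑_{k=1}^{42} k³ = [42×43/2]² = 903² = 815409
∑_{k=1}^{20} k³ = [20×21/2]² = 210² = 44100
∑_{k=21}^{42} k³ = 815409 - 44100 = 771309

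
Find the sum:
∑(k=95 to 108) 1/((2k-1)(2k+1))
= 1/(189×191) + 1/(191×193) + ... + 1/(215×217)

Partial fractions: 1/((2k-1)(2k+1)) = (1/2)[1/(2k-1) - 1/(2k+1)]
The series telescopes:
= (1/2)[1/189 - 1/217]
= 2/5859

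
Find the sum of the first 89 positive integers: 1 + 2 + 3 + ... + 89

Formula: ∑k = n(n+1)/2
= 89×90/2
= 8010/2
= 4005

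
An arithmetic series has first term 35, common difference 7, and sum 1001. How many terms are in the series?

Using S = n/2 × [2a + (n-1)d]
1001 = n/2 × [2(35) + (n-1)(7)]
1001 = n/2 × [70 + 7n - 7]
2002 = n × [63 + 7n]
7n² + (63)n - 2002 = 0
Discriminant: Δ = (63)² - 4(7)(-2002) = 3969 + 56056 = 60025
√Δ = 245
n = [-(63) + √Δ] / (2·7) = (-63 + 245) / 14 = 182 / 14 = 13
(The negative root is discarded since n must be a positive integer.)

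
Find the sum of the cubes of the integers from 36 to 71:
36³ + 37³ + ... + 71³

Use ∑_{k=1}^{n} k³ = [n(n+1)/2]², then subtract the first 35 terms.
∑_{k=1}^{71} k³ = [71×72/2]² = 2556² = 6533136
∑_{k=1}^{35} k³ = [35×36/2]² = 630² = 396900
∑_{k=36}^{71} k³ = 6533136 - 396900 = 6136236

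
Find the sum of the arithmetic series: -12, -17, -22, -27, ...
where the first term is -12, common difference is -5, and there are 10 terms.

Sₙ = n/2 × (first + last)
Last term = a + (n-1)d = -12 + (10-1)×(-5) = -57
S_10 = 10/2 × (-12 + (-57))
S_10 = 10/2 × (-69) = -345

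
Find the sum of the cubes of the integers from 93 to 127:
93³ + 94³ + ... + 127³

Use ∑_{k=1}^{n} k³ = [n(n+1)/2]², then subtract the first 92 terms.
∑_{k=1}^{127} k³ = [127×128/2]² = 8128² = 66064384
∑_{k=1}^{92} k³ = [92×93/2]² = 4278² = 18301284
∑_{k=93}^{127} k³ = 66064384 - 18301284 = 47763100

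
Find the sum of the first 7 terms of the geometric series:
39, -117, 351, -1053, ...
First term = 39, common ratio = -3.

Sₙ = a(1 - rⁿ) / (1 - r)
S_7 = 39(1 - (-3)^7) / (1 - (-3))
S_7 = 39(1 - (-2187)) / (4)
S_7 = 21333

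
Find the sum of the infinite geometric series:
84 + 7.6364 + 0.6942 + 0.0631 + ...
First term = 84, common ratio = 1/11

For |r| < 1, S = a / (1 - r)
S = 84 / (1 - (1/11))
S = 84 / (10/11)
S = 462/5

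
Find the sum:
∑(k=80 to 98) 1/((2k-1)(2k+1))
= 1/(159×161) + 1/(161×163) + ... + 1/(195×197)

Partial fractions: 1/((2k-1)(2k+1)) = (1/2)[1/(2k-1) - 1/(2k+1)]
The series telescopes:
= (1/2)[1/159 - 1/197]
= 19/31323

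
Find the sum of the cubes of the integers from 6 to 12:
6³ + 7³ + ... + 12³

Use ∑_{k=1}^{n} k³ = [n(n+1)/2]², then subtract the first 5 terms.
∑_{k=1}^{12} k³ = [12×13/2]² = 78² = 6084
∑_{k=1}^{5} k³ = [5×6/2]² = 15² = 225
∑_{k=6}^{12} k³ = 6084 - 225 = 5859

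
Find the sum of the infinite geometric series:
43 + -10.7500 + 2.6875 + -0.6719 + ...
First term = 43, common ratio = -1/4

For |r| < 1, S = a / (1 - r)
S = 43 / (1 - (-1/4))
S = 43 / (5/4)
S = 172/5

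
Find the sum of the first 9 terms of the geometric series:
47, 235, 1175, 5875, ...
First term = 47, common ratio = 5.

Sₙ = a(1 - rⁿ) / (1 - r)
S_9 = 47(1 - 5^9) / (1 - 5)
S_9 = 47(1 - 1953125) / (-4)
S_9 = 22949207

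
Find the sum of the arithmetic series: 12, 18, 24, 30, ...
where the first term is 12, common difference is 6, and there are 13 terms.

Sₙ = n/2 × (first + last)
Last term = a + (n-1)d = 12 + (13-1)×6 = 84
S_13 = 13/2 × (12 + 84)
S_13 = 13/2 × 96 = 624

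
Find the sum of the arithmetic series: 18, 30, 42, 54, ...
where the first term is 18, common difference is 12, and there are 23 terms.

Sₙ = n/2 × (first + last)
Last term = a + (n-1)d = 18 + (23-1)×12 = 282
S_23 = 23/2 × (18 + 282)
S_23 = 23/2 × 300 = 3450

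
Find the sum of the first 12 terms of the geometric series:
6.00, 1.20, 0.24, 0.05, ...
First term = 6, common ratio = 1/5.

Sₙ = a(1 - rⁿ) / (1 - r)
S_12 = 6(1 - (1/5)^12) / (1 - (1/5))
S_12 = 6(1 - (1/244140625)) / (4/5)
S_12 = 366210936/48828125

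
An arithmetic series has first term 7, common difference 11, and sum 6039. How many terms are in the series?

Using S = n/2 × [2a + (n-1)d]
6039 = n/2 × [2(7) + (n-1)(11)]
6039 = n/2 × [14 + 11n - 11]
12078 = n × [3 + 11n]
11n² + (3)n - 12078 = 0
Discriminant: Δ = (3)² - 4(11)(-12078) = 9 + 531432 = 531441
√Δ = 729
n = [-(3) + √Δ] / (2·11) = (-3 + 729) / 22 = 726 / 22 = 33
(The negative root is discarded since n must be a positive integer.)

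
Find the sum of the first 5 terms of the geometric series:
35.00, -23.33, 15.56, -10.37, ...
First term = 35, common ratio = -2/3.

Sₙ = a(1 - rⁿ) / (1 - r)
S_5 = 35(1 - (-2/3)^5) / (1 - (-2/3))
S_5 = 35(1 - (-32/243)) / (5/3)
S_5 = 1925/81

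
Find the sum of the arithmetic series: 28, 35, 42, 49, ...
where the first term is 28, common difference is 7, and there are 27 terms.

Sₙ = n/2 × (first + last)
Last term = a + (n-1)d = 28 + (27-1)×7 = 210
S_27 = 27/2 × (28 + 210)
S_27 = 27/2 × 238 = 3213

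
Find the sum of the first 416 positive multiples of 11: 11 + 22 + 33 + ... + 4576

Factor out 11: = 11(1 + 2 + ... + 416) = 11 × n(n+1)/2
= 11 × 416×417/2
= 11 × 86736
= 954096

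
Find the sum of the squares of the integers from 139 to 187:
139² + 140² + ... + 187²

Use ∑_{k=1}^{n} k² = n(n+1)(2n+1)/6, then subtract the first 138 terms.
∑_{k=1}^{187} k² = 187×188×375/6 = 2197250
∑_{k=1}^{138} k² = 138×139×277/6 = 885569
∑_{k=139}^{187} k² = 2197250 - 885569 = 1311681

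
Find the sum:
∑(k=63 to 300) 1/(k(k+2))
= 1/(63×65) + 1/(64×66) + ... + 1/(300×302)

Partial fractions: 1/(k(k+2)) = (1/2)[1/k - 1/(k+2)]
Telescoping leaves the first two and last two terms:
= (1/2)[1/63 + 1/64 - 1/301 - 1/302]
= 650947/52359552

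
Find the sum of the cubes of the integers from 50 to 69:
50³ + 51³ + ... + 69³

Use ∑_{k=1}^{n} k³ = [n(n+1)/2]², then subtract the first 49 terms.
∑_{k=1}^{69} k³ = [69×70/2]² = 2415² = 5832225
∑_{k=1}^{49} k³ = [49×50/2]² = 1225² = 1500625
∑_{k=50}^{69} k³ = 5832225 - 1500625 = 4331600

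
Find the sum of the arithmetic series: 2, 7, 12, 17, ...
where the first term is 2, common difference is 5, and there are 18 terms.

Sₙ = n/2 × (first + last)
Last term = a + (n-1)d = 2 + (18-1)×5 = 87
S_18 = 18/2 × (2 + 87)
S_18 = 18/2 × 89 = 801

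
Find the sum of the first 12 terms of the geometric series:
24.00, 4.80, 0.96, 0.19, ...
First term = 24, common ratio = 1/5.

Sₙ = a(1 - rⁿ) / (1 - r)
S_12 = 24(1 - (1/5)^12) / (1 - (1/5))
S_12 = 24(1 - (1/244140625)) / (4/5)
S_12 = 1464843744/48828125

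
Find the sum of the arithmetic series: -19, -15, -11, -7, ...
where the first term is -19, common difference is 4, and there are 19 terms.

Sₙ = n/2 × (first + last)
Last term = a + (n-1)d = -19 + (19-1)×4 = 53
S_19 = 19/2 × (-19 + 53)
S_19 = 19/2 × 34 = 323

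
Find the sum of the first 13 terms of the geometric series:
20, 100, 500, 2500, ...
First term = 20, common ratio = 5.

Sₙ = a(1 - rⁿ) / (1 - r)
S_13 = 20(1 - 5^13) / (1 - 5)
S_13 = 20(1 - 1220703125) / (-4)
S_13 = 6103515620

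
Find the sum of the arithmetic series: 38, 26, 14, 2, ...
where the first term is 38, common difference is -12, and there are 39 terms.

Sₙ = n/2 × (first + last)
Last term = a + (n-1)d = 38 + (39-1)×(-12) = -418
S_39 = 39/2 × (38 + (-418))
S_39 = 39/2 × (-380) = -7410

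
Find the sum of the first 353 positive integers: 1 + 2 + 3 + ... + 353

Formula: ∑k = n(n+1)/2
= 353×354/2
= 124962/2
= 62481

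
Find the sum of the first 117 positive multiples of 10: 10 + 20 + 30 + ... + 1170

Factor out 10: = 10(1 + 2 + ... + 117) = 10 × n(n+1)/2
= 10 × 117×118/2
= 10 × 6903
= 69030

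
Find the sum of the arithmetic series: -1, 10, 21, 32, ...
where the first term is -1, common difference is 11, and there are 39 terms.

Sₙ = n/2 × (first + last)
Last term = a + (n-1)d = -1 + (39-1)×11 = 417
S_39 = 39/2 × (-1 + 417)
S_39 = 39/2 × 416 = 8112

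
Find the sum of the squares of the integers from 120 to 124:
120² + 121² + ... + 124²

Use ∑_{k=1}^{n} k² = n(n+1)(2n+1)/6, then subtract the first 119 terms.
∑_{k=1}^{124} k² = 124×125×249/6 = 643250
∑_{k=1}^{119} k² = 119×120×239/6 = 568820
∑_{k=120}^{124} k² = 643250 - 568820 = 74430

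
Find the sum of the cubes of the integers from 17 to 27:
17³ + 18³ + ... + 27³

Use ∑_{k=1}^{n} k³ = [n(n+1)/2]², then subtract the first 16 terms.
∑_{k=1}^{27} k³ = [27×28/2]² = 378² = 142884
∑_{k=1}^{16} k³ = [16×17/2]² = 136² = 18496
∑_{k=17}^{27} k³ = 142884 - 18496 = 124388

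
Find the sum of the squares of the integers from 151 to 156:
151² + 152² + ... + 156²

Use ∑_{k=1}^{n} k² = n(n+1)(2n+1)/6, then subtract the first 150 terms.
∑_{k=1}^{156} k² = 156×157×313/6 = 1277666
∑_{k=1}^{150} k² = 150×151×301/6 = 1136275
∑_{k=151}^{156} k² = 1277666 - 1136275 = 141391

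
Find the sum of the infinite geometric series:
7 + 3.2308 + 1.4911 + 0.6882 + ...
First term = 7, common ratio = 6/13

For |r| < 1, S = a / (1 - r)
S = 7 / (1 - (6/13))
S = 7 / (7/13)
S = 13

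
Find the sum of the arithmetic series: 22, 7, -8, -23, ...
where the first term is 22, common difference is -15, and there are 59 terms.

Sₙ = n/2 × (first + last)
Last term = a + (n-1)d = 22 + (59-1)×(-15) = -848
S_59 = 59/2 × (22 + (-848))
S_59 = 59/2 × (-826) = -24367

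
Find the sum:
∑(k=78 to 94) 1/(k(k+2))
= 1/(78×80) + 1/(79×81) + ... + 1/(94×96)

Partial fractions: 1/(k(k+2)) = (1/2)[1/k - 1/(k+2)]
Telescoping leaves the first two and last two terms:
= (1/2)[1/78 + 1/79 - 1/95 - 1/96]
= 14161/6244160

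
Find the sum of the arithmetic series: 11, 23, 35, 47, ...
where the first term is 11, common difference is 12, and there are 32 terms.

Sₙ = n/2 × (first + last)
Last term = a + (n-1)d = 11 + (32-1)×12 = 383
S_32 = 32/2 × (11 + 383)
S_32 = 32/2 × 394 = 6304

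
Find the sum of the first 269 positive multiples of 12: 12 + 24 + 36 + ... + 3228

Factor out 12: = 12(1 + 2 + ... + 269) = 12 × n(n+1)/2
= 12 × 269×270/2
= 12 × 36315
= 435780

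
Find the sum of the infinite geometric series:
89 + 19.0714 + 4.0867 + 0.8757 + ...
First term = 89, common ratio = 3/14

For |r| < 1, S = a / (1 - r)
S = 89 / (1 - (3/14))
S = 89 / (11/14)
S = 1246/11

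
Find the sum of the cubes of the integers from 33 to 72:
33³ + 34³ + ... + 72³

Use ∑_{k=1}^{n} k³ = [n(n+1)/2]², then subtract the first 32 terms.
∑_{k=1}^{72} k³ = [72×73/2]² = 2628² = 6906384
∑_{k=1}^{32} k³ = [32×33/2]² = 528² = 278784
∑_{k=33}^{72} k³ = 6906384 - 278784 = 6627600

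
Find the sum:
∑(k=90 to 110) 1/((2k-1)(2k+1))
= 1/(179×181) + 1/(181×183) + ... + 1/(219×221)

Partial fractions: 1/((2k-1)(2k+1)) = (1/2)[1/(2k-1) - 1/(2k+1)]
The series telescopes:
= (1/2)[1/179 - 1/221]
= 21/39559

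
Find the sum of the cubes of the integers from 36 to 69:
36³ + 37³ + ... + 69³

Use ∑_{k=1}^{n} k³ = [n(n+1)/2]², then subtract the first 35 terms.
∑_{k=1}^{69} k³ = [69×70/2]² = 2415² = 5832225
∑_{k=1}^{35} k³ = [35×36/2]² = 630² = 396900
∑_{k=36}^{69} k³ = 5832225 - 396900 = 5435325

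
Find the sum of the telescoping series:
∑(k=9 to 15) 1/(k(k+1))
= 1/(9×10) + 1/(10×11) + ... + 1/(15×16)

Partial fractions: 1/(k(k+1)) = 1/k - 1/(k+1)
The series telescopes:
= (1/9 - 1/10) + (1/10 - 1/11) + ... + (1/15 - 1/16)
= 1/9 - 1/16
= 7/144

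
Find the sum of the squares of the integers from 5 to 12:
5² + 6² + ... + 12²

Use ∑_{k=1}^{n} k² = n(n+1)(2n+1)/6, then subtract the first 4 terms.
∑_{k=1}^{12} k² = 12×13×25/6 = 650
∑_{k=1}^{4} k² = 4×5×9/6 = 30
∑_{k=5}^{12} k² = 650 - 30 = 620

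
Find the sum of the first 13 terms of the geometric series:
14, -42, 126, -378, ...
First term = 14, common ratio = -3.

Sₙ = a(1 - rⁿ) / (1 - r)
S_13 = 14(1 - (-3)^13) / (1 - (-3))
S_13 = 14(1 - (-1594323)) / (4)
S_13 = 5580134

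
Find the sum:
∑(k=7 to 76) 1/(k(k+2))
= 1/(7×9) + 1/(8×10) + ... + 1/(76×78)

Partial fractions: 1/(k(k+2)) = (1/2)[1/k - 1/(k+2)]
Telescoping leaves the first two and last two terms:
= (1/2)[1/7 + 1/8 - 1/77 - 1/78]
= 5815/48048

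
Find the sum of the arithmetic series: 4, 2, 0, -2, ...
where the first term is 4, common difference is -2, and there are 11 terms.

Sₙ = n/2 × (first + last)
Last term = a + (n-1)d = 4 + (11-1)×(-2) = -16
S_11 = 11/2 × (4 + (-16))
S_11 = 11/2 × (-12) = -66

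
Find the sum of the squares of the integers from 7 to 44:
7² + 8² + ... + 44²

Use ∑_{k=1}^{n} k² = n(n+1)(2n+1)/6, then subtract the first 6 terms.
∑_{k=1}^{44} k² = 44×45×89/6 = 29370
∑_{k=1}^{6} k² = 6×7×13/6 = 91
∑_{k=7}^{44} k² = 29370 - 91 = 29279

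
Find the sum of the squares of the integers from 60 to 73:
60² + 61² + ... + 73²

Use ∑_{k=1}^{n} k² = n(n+1)(2n+1)/6, then subtract the first 59 terms.
∑_{k=1}^{73} k² = 73×74×147/6 = 132349
∑_{k=1}^{59} k² = 59×60×119/6 = 70210
∑_{k=60}^{73} k² = 132349 - 70210 = 62139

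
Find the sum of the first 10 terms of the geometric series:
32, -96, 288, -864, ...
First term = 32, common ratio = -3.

Sₙ = a(1 - rⁿ) / (1 - r)
S_10 = 32(1 - (-3)^10) / (1 - (-3))
S_10 = 32(1 - 59049) / (4)
S_10 = -472384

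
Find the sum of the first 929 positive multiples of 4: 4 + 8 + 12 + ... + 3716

Factor out 4: = 4(1 + 2 + ... + 929) = 4 × n(n+1)/2
= 4 × 929×930/2
= 4 × 431985
= 1727940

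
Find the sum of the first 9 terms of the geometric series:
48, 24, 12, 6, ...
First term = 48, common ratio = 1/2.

Sₙ = a(1 - rⁿ) / (1 - r)
S_9 = 48(1 - (1/2)^9) / (1 - (1/2))
S_9 = 48(1 - (1/512)) / (1/2)
S_9 = 1533/16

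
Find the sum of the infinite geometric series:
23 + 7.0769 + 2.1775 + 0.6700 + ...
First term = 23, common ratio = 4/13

For |r| < 1, S = a / (1 - r)
S = 23 / (1 - (4/13))
S = 23 / (9/13)
S = 299/9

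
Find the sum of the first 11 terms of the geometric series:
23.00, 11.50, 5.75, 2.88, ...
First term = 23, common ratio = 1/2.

Sₙ = a(1 - rⁿ) / (1 - r)
S_11 = 23(1 - (1/2)^11) / (1 - (1/2))
S_11 = 23(1 - (1/2048)) / (1/2)
S_11 = 47081/1024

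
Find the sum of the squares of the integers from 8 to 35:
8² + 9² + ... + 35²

Use ∑_{k=1}^{n} k² = n(n+1)(2n+1)/6, then subtract the first 7 terms.
∑_{k=1}^{35} k² = 35×36×71/6 = 14910
∑_{k=1}^{7} k² = 7×8×15/6 = 140
∑_{k=8}^{35} k² = 14910 - 140 = 14770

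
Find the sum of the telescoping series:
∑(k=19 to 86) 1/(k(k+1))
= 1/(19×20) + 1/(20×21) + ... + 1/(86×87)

Partial fractions: 1/(k(k+1)) = 1/k - 1/(k+1)
The series telescopes:
= (1/19 - 1/20) + (1/20 - 1/21) + ... + (1/86 - 1/87)
= 1/19 - 1/87
= 68/1653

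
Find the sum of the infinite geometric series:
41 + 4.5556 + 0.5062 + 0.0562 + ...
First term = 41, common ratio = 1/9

For |r| < 1, S = a / (1 - r)
S = 41 / (1 - (1/9))
S = 41 / (8/9)
S = 369/8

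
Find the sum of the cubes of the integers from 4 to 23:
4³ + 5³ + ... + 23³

Use ∑_{k=1}^{n} k³ = [n(n+1)/2]², then subtract the first 3 terms.
∑_{k=1}^{23} k³ = [23×24/2]² = 276² = 76176
∑_{k=1}^{3} k³ = [3×4/2]² = 6² = 36
∑_{k=4}^{23} k³ = 76176 - 36 = 76140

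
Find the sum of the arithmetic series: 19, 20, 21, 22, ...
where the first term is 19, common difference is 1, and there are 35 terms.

Sₙ = n/2 × (first + last)
Last term = a + (n-1)d = 19 + (35-1)×1 = 53
S_35 = 35/2 × (19 + 53)
S_35 = 35/2 × 72 = 1260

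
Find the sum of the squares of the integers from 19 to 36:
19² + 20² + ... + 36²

Use ∑_{k=1}^{n} k² = n(n+1)(2n+1)/6, then subtract the first 18 terms.
∑_{k=1}^{36} k² = 36×37×73/6 = 16206
∑_{k=1}^{18} k² = 18×19×37/6 = 2109
∑_{k=19}^{36} k² = 16206 - 2109 = 14097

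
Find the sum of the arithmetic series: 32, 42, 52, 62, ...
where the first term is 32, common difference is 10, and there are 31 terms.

Sₙ = n/2 × (first + last)
Last term = a + (n-1)d = 32 + (31-1)×10 = 332
S_31 = 31/2 × (32 + 332)
S_31 = 31/2 × 364 = 5642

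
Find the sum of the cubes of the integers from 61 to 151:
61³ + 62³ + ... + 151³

Use ∑_{k=1}^{n} k³ = [n(n+1)/2]², then subtract the first 60 terms.
∑_{k=1}^{151} k³ = [151×152/2]² = 11476² = 131698576
∑_{k=1}^{60} k³ = [60×61/2]² = 1830² = 3348900
∑_{k=61}^{151} k³ = 131698576 - 3348900 = 128349676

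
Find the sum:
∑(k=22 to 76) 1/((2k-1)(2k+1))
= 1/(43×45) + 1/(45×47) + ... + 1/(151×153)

Partial fractions: 1/((2k-1)(2k+1)) = (1/2)[1/(2k-1) - 1/(2k+1)]
The series telescopes:
= (1/2)[1/43 - 1/153]
= 55/6579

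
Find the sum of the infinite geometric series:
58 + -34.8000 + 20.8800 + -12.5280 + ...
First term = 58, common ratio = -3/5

For |r| < 1, S = a / (1 - r)
S = 58 / (1 - (-3/5))
S = 58 / (8/5)
S = 145/4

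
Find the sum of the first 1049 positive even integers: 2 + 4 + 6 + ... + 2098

Sum of first n even numbers = n(n+1)
= 1049×1050
= 1101450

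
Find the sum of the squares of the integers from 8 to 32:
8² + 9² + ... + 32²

Use ∑_{k=1}^{n} k² = n(n+1)(2n+1)/6, then subtract the first 7 terms.
∑_{k=1}^{32} k² = 32×33×65/6 = 11440
∑_{k=1}^{7} k² = 7×8×15/6 = 140
∑_{k=8}^{32} k² = 11440 - 140 = 11300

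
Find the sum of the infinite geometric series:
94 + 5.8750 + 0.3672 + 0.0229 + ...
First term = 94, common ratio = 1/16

For |r| < 1, S = a / (1 - r)
S = 94 / (1 - (1/16))
S = 94 / (15/16)
S = 1504/15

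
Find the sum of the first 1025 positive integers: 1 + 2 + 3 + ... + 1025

Formula: ∑k = n(n+1)/2
= 1025×1026/2
= 1051650/2
= 525825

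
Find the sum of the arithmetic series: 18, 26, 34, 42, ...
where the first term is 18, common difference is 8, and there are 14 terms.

Sₙ = n/2 × (first + last)
Last term = a + (n-1)d = 18 + (14-1)×8 = 122
S_14 = 14/2 × (18 + 122)
S_14 = 14/2 × 140 = 980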